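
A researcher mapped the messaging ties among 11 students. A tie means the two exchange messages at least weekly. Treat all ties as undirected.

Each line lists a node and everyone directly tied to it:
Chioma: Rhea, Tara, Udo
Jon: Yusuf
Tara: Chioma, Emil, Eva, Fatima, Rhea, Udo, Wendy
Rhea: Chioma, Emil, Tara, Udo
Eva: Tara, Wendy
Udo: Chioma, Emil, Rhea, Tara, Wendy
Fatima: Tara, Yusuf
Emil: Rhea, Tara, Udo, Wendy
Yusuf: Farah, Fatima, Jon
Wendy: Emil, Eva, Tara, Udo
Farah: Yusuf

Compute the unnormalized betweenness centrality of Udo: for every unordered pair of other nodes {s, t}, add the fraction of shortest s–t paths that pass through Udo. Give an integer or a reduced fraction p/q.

Pairs whose geodesics pass through Udo — Wendy–Chioma: 1/2; Wendy–Rhea: 1/3; Chioma–Emil: 1/3.
All other pairs contribute 0.
Summing the contributions gives betweenness(Udo) = 7/6.

7/6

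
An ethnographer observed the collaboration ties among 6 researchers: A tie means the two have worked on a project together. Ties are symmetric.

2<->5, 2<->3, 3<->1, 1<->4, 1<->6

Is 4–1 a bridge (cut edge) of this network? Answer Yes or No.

Without the 4–1 edge there is no alternate route between 4 and 1, so the network disconnects. It is a bridge.

Yes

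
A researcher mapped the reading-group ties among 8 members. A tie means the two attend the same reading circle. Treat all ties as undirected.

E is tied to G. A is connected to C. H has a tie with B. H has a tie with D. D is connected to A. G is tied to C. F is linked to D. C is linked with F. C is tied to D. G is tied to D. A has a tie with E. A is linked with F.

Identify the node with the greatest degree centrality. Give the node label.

D

Degrees — A:4, B:1, C:4, D:5, E:2, F:3, G:3, H:2.
The maximum is 5, attained only by D.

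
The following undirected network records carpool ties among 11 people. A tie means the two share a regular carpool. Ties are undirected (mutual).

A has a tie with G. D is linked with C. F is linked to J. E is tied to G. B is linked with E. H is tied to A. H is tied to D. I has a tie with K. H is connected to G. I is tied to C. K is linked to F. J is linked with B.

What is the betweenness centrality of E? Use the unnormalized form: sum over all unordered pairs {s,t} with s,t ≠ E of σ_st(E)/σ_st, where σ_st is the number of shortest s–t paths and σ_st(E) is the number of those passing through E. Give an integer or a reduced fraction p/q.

11

Pairs whose geodesics pass through E — B–G: 1; B–A: 1; B–H: 1; B–D: 1; B–C: 1/2; G–K: 1/2; G–F: 1; G–J: 1; A–F: 1; A–J: 1; H–F: 1/2; H–J: 1; D–J: 1/2.
All other pairs contribute 0.
Summing the contributions gives betweenness(E) = 11.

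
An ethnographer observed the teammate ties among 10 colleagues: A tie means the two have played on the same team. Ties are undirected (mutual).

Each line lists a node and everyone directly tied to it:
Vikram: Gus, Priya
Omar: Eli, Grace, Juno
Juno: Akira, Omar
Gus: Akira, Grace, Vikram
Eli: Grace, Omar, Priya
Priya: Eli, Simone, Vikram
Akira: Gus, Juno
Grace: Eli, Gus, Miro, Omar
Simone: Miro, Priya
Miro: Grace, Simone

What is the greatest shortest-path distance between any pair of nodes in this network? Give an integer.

4

Eccentricity of each node (its greatest distance to any other): Akira:4, Eli:3, Grace:2, Gus:3, Juno:4, Miro:3, Omar:3, Priya:3, Simone:4, Vikram:3.
The maximum eccentricity is 4, realized for instance by the pair Simone–Juno via Simone – Miro – Grace – Omar – Juno. So the diameter is 4.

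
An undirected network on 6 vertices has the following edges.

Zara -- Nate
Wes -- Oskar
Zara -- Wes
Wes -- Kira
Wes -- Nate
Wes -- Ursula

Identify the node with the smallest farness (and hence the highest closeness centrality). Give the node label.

Farness (sum of distances to all others) for each node — Kira:9, Nate:8, Oskar:9, Ursula:9, Wes:5, Zara:8.
The smallest farness is 5, for Wes, so Wes has the highest closeness.

Wes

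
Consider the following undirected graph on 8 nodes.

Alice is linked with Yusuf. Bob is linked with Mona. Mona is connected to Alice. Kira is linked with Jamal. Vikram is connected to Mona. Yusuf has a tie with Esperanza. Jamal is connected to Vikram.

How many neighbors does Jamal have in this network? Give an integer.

Jamal is directly tied to Kira and Vikram. That is 2 neighbors, so the degree of Jamal is 2.

2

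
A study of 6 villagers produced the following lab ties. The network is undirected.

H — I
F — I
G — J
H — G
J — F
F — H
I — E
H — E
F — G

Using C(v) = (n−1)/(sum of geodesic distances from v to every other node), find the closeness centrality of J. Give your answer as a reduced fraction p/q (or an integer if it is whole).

5/9

Distances from J: E:3, F:1, G:1, H:2, I:2. Sum = 9.
n = 6, so closeness = 5/9.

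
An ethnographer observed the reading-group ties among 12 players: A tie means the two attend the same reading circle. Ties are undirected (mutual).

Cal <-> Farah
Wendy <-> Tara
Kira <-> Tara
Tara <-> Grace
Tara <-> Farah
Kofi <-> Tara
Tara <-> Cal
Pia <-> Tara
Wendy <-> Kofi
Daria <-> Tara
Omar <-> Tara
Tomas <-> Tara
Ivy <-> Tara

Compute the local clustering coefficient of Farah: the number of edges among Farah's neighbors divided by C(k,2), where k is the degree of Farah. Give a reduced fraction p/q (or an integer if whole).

Farah's neighbors: Cal and Tara (k = 2).
Possible neighbor pairs: C(2,2) = 1. Edges among them: Cal–Tara → e = 1.
Clustering(Farah) = 1/1.

1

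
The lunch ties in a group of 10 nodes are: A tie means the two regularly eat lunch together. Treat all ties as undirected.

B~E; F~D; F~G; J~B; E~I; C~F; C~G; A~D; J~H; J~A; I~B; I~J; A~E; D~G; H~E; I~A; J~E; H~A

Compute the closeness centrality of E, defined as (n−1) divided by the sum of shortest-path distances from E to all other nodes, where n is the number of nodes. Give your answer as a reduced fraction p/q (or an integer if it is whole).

9/17

Distances from E: A:1, B:1, C:4, D:2, F:3, G:3, H:1, I:1, J:1. Sum = 17.
n = 10, so closeness = 9/17.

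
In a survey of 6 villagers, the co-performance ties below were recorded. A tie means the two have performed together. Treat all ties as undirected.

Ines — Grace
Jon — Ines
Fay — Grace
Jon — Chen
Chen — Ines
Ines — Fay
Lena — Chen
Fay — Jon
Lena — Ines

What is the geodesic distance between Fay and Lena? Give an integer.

2

One shortest route is Fay – Ines – Lena, which uses 2 edges, and Fay and Lena are not directly tied, so nothing shorter exists. So d(Fay,Lena) = 2.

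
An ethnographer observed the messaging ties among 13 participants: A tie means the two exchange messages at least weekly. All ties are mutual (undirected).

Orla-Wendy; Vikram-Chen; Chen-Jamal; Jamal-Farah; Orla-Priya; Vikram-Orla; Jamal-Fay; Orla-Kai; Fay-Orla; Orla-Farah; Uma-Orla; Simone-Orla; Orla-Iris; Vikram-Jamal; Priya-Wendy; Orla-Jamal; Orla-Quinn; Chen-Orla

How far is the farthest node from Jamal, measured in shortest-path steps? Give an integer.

Distances from Jamal: Chen:1, Farah:1, Fay:1, Iris:2, Kai:2, Orla:1, Priya:2, Quinn:2, Simone:2, Uma:2, Vikram:1, Wendy:2.
The largest is 2 (to Kai, Priya, Wendy, Quinn, Iris, Simone, and Uma), so the eccentricity of Jamal is 2.

2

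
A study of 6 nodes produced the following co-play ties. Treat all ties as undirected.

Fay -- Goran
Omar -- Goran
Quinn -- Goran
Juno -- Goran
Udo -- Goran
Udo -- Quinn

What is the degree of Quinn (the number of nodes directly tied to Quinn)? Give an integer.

Quinn is directly tied to Goran and Udo. That is 2 neighbors, so the degree of Quinn is 2.

2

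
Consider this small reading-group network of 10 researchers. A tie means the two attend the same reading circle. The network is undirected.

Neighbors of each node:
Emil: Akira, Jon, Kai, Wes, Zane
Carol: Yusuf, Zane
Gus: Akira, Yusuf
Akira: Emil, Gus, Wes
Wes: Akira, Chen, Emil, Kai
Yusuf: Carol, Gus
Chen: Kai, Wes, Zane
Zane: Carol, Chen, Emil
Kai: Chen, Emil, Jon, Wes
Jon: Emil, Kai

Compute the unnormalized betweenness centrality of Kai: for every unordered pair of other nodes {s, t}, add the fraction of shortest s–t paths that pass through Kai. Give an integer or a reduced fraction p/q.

11/6

Pairs whose geodesics pass through Kai — Emil–Chen: 1/3; Wes–Jon: 1/2; Chen–Jon: 1.
All other pairs contribute 0.
Summing the contributions gives betweenness(Kai) = 11/6.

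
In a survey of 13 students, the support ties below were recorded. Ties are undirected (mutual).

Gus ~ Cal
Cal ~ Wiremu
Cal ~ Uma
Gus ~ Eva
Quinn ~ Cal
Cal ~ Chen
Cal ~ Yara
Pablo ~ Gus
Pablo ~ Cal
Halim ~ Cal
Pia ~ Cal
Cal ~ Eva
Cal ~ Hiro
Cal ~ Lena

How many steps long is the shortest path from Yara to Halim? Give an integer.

One shortest route is Yara – Cal – Halim, which uses 2 edges, and Yara and Halim are not directly tied, so nothing shorter exists. So d(Yara,Halim) = 2.

2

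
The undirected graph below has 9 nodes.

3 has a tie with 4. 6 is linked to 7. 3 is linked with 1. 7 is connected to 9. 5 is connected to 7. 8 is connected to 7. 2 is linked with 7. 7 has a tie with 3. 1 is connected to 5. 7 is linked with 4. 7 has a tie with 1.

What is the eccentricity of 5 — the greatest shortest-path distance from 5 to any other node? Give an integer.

Distances from 5: 1:1, 2:2, 3:2, 4:2, 6:2, 7:1, 8:2, 9:2.
The largest is 2 (to 9, 8, 2, 3, 6, and 4), so the eccentricity of 5 is 2.

2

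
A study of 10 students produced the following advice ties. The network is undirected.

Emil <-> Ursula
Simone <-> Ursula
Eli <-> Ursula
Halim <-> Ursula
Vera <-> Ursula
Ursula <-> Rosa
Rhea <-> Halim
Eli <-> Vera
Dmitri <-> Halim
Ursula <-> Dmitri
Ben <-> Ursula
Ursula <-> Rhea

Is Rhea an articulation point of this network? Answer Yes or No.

No

Even without Rhea, every remaining node can still reach every other (the residual graph is connected), so Rhea is not a cut vertex.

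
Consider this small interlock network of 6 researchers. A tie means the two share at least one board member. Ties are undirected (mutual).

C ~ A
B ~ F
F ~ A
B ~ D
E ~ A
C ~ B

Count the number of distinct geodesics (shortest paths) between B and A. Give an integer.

The shortest distance is 2. The length-2 paths are: B–F–A; B–C–A.
That gives 2 distinct shortest paths.

2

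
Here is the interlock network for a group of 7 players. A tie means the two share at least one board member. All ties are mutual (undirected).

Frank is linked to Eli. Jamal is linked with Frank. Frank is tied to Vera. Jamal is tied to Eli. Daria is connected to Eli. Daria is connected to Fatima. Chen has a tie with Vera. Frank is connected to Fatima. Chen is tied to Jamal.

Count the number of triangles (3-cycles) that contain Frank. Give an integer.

Frank's neighbors: Eli, Fatima, Jamal, and Vera.
Neighbor pairs that are themselves tied: Frank–Eli–Jamal. Each forms one triangle with Frank, for 1 in total.

1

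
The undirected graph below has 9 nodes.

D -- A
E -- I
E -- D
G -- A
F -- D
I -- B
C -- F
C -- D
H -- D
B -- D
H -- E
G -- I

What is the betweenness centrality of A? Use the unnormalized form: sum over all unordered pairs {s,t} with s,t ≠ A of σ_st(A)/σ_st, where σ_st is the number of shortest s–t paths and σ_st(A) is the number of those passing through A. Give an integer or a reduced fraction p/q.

Pairs whose geodesics pass through A — D–G: 1; F–G: 1; H–G: 1/2; C–G: 1.
All other pairs contribute 0.
Summing the contributions gives betweenness(A) = 7/2.

7/2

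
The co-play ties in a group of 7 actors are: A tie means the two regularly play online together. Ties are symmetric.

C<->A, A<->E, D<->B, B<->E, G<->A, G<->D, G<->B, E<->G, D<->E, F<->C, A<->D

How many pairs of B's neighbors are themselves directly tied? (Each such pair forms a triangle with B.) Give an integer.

B's neighbors: D, E, and G.
Neighbor pairs that are themselves tied: B–D–E; B–D–G; B–E–G. Each forms one triangle with B, for 3 in total.

3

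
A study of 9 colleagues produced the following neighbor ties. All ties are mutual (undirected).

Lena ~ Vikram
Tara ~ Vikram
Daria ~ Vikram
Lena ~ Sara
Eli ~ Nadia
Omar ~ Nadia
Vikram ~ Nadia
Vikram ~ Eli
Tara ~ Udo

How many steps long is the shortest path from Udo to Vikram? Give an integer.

One shortest route is Udo – Tara – Vikram, which uses 2 edges, and Udo and Vikram are not directly tied, so nothing shorter exists. So d(Udo,Vikram) = 2.

2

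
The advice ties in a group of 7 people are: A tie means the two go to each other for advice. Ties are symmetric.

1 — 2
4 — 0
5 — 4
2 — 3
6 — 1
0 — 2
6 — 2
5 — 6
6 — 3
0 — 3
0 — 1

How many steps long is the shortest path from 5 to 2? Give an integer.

One shortest route is 5 – 6 – 2, which uses 2 edges, and 5 and 2 are not directly tied, so nothing shorter exists. So d(5,2) = 2.

2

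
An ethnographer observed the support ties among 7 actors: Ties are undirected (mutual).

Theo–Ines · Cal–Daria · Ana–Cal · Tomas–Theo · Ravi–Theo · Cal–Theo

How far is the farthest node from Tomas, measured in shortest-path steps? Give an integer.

3

Distances from Tomas: Ana:3, Cal:2, Daria:3, Ines:2, Ravi:2, Theo:1.
The largest is 3 (to Daria and Ana), so the eccentricity of Tomas is 3.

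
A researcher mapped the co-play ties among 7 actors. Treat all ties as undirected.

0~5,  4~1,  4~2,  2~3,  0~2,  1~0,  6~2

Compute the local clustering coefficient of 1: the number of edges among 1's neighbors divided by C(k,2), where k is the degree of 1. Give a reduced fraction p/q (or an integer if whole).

1's neighbors: 0 and 4 (k = 2).
Possible neighbor pairs: C(2,2) = 1. Edges among them: none → e = 0.
Clustering(1) = 0/1.

0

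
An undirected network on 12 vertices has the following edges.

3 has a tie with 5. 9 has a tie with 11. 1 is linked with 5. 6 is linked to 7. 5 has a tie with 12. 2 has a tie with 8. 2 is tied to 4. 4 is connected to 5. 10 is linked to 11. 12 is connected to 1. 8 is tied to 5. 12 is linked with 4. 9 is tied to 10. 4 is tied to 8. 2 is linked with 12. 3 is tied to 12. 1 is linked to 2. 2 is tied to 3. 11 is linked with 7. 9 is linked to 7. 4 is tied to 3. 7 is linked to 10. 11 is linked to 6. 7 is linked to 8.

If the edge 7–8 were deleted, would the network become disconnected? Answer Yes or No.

Without the 7–8 edge there is no alternate route between 7 and 8, so the network disconnects. It is a bridge.

Yes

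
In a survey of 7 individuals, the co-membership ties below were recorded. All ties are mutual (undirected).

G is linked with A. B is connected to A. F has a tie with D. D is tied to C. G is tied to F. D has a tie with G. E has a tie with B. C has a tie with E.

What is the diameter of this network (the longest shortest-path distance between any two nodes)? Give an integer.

Eccentricity of each node (its greatest distance to any other): A:3, B:3, C:3, D:3, E:3, F:3, G:3.
The maximum eccentricity is 3, realized for instance by the pair A–C via A – B – E – C. So the diameter is 3.

3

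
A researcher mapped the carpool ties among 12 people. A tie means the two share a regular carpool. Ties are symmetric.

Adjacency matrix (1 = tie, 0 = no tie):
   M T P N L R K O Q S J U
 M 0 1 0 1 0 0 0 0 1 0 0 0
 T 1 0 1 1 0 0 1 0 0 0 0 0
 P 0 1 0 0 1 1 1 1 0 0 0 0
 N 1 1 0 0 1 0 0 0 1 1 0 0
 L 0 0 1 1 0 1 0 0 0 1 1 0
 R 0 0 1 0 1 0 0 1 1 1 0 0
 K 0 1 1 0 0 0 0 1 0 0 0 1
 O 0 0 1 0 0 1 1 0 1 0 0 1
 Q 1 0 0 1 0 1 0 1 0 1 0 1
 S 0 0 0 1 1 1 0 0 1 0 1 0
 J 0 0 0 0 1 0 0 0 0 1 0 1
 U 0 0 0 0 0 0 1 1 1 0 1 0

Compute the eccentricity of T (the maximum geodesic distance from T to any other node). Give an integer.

3

Distances from T: J:3, K:1, L:2, M:1, N:1, O:2, P:1, Q:2, R:2, S:2, U:2.
The largest is 3 (to J), so the eccentricity of T is 3.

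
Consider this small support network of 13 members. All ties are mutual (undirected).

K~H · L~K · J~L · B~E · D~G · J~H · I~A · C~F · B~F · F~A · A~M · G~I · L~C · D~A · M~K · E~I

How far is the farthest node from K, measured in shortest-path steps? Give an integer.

4

Distances from K: A:2, B:4, C:2, D:3, E:4, F:3, G:4, H:1, I:3, J:2, L:1, M:1.
The largest is 4 (to B, G, and E), so the eccentricity of K is 4.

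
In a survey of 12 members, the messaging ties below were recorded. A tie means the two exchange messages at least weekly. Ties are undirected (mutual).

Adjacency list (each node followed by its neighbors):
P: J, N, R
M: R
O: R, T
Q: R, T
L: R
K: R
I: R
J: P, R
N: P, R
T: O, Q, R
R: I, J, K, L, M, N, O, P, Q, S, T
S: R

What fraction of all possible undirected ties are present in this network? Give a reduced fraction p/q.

5/22

There are 15 edges and 12 nodes, so the maximum possible is C(12,2) = 66.
Density = 15/66 = 5/22.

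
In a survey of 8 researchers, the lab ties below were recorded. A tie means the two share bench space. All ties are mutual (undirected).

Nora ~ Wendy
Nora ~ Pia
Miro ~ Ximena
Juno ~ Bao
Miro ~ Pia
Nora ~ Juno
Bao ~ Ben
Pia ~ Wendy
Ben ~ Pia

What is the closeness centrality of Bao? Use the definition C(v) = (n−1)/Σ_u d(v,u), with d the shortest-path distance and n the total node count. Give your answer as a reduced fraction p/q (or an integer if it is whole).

7/16

Distances from Bao: Ben:1, Juno:1, Miro:3, Nora:2, Pia:2, Wendy:3, Ximena:4. Sum = 16.
n = 8, so closeness = 7/16.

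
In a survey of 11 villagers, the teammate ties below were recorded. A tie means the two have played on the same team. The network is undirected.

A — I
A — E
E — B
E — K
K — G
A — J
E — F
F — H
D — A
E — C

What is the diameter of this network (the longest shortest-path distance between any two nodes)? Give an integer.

4

Eccentricity of each node (its greatest distance to any other): A:3, B:3, C:3, D:4, E:2, F:3, G:4, H:4, I:4, J:4, K:3.
The maximum eccentricity is 4, realized for instance by the pair D–H via D – A – E – F – H. So the diameter is 4.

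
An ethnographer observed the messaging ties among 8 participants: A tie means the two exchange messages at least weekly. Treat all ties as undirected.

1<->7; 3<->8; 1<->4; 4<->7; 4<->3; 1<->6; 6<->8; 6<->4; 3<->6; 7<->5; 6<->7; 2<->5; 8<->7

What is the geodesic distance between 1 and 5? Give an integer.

2

One shortest route is 1 – 7 – 5, which uses 2 edges, and 1 and 5 are not directly tied, so nothing shorter exists. So d(1,5) = 2.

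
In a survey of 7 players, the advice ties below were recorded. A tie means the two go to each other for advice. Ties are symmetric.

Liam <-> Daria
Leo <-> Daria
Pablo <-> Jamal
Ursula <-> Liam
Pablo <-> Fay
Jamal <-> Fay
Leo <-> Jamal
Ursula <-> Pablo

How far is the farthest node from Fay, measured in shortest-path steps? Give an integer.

3

Distances from Fay: Daria:3, Jamal:1, Leo:2, Liam:3, Pablo:1, Ursula:2.
The largest is 3 (to Liam and Daria), so the eccentricity of Fay is 3.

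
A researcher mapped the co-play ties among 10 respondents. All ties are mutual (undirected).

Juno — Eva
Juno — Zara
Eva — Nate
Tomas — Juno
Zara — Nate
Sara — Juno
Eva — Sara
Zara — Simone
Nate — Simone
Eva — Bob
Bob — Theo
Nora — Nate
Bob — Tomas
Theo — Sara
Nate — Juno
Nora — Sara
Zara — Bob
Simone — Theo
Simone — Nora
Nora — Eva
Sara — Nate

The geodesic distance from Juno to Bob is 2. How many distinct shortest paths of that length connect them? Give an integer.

3

The shortest distance is 2. The length-2 paths are: Juno–Eva–Bob; Juno–Zara–Bob; Juno–Tomas–Bob.
That gives 3 distinct shortest paths.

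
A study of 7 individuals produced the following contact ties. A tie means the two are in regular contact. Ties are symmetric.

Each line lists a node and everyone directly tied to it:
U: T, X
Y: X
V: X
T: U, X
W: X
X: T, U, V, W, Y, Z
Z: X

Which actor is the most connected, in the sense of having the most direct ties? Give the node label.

Degrees — T:2, U:2, V:1, W:1, X:6, Y:1, Z:1.
The maximum is 6, attained only by X.

X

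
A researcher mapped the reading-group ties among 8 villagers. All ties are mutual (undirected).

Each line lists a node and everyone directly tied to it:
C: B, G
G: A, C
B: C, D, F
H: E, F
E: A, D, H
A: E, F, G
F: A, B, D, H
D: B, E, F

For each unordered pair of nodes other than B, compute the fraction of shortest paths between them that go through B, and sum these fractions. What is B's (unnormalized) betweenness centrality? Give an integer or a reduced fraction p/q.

23/6

Pairs whose geodesics pass through B — E–C: 1/2; H–C: 1; F–C: 1; G–D: 1/3; C–D: 1.
All other pairs contribute 0.
Summing the contributions gives betweenness(B) = 23/6.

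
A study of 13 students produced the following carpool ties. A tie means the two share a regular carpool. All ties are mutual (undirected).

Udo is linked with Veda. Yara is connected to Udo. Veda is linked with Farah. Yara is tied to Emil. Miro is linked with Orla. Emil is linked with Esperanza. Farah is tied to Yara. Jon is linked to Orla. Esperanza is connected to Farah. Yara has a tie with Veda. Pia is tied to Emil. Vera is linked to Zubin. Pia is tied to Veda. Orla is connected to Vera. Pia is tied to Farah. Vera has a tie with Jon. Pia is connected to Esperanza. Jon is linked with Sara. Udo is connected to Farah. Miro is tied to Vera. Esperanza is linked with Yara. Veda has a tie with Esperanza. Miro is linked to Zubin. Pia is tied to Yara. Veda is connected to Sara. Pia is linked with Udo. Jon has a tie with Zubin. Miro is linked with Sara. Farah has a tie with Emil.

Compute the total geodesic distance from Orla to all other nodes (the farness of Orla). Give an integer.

Distances from Orla: Emil:5, Esperanza:4, Farah:4, Jon:1, Miro:1, Pia:4, Sara:2, Udo:4, Veda:3, Vera:1, Yara:4, Zubin:2.
Sum = 5 + 4 + 4 + 1 + 1 + 4 + 2 + 4 + 3 + 1 + 4 + 2 = 35.

35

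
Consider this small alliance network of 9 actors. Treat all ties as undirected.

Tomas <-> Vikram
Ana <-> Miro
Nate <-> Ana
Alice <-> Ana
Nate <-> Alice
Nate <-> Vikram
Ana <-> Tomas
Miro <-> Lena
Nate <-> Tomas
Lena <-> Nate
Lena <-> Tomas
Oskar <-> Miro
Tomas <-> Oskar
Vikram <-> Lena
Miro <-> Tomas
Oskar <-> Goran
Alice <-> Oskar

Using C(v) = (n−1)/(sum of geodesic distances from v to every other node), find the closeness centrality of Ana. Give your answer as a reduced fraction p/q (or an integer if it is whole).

Distances from Ana: Alice:1, Goran:3, Lena:2, Miro:1, Nate:1, Oskar:2, Tomas:1, Vikram:2. Sum = 13.
n = 9, so closeness = 8/13.

8/13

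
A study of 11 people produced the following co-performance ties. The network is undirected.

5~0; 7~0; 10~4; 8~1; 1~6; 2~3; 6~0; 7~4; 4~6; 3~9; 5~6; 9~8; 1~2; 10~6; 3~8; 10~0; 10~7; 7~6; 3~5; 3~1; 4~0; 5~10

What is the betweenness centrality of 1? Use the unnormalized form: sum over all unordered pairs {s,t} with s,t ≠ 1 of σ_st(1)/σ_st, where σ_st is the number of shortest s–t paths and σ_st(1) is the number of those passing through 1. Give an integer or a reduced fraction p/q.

Pairs whose geodesics pass through 1 — 4–2: 1; 4–8: 1; 4–9: 2/5; 4–3: 1/4; 6–2: 1; 6–8: 1; 6–9: 2/3; 6–3: 1/2; 10–2: 1/2; 10–8: 1/2; 0–2: 1/2; 0–8: 1/2; 7–2: 1; 7–8: 1 … (+3 more pairs).
All other pairs contribute 0.
Summing the contributions gives betweenness(1) = 329/30.

329/30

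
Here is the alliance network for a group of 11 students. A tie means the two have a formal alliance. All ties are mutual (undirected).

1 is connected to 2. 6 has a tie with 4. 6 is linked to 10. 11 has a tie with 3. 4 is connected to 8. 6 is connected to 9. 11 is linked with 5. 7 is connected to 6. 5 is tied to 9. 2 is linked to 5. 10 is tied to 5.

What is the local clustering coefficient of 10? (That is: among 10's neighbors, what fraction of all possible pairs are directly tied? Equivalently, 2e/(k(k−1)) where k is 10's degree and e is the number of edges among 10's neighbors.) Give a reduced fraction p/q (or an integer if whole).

0

10's neighbors: 5 and 6 (k = 2).
Possible neighbor pairs: C(2,2) = 1. Edges among them: none → e = 0.
Clustering(10) = 0/1.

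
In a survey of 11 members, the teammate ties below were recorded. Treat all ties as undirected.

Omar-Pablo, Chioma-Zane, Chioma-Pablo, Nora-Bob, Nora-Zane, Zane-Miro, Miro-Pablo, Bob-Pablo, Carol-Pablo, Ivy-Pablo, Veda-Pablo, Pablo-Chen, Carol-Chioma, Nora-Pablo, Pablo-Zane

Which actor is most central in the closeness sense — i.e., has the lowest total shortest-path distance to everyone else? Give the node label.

Pablo

Farness (sum of distances to all others) for each node — Bob:18, Carol:18, Chen:19, Chioma:17, Ivy:19, Miro:18, Nora:17, Omar:19, Pablo:10, Veda:19, Zane:16.
The smallest farness is 10, for Pablo, so Pablo has the highest closeness.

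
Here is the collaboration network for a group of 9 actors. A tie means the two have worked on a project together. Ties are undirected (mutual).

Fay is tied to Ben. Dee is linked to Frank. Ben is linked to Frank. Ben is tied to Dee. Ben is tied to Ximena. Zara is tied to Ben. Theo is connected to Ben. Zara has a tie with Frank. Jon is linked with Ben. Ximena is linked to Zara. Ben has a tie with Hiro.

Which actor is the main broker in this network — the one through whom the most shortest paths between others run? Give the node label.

Ben

Unnormalized betweenness of each node: Ben:24, Dee:0, Fay:0, Frank:1/2, Hiro:0, Jon:0, Theo:0, Ximena:0, Zara:1/2.
Ben has the largest value, 24, making it the main broker — the node through which the most shortest paths run.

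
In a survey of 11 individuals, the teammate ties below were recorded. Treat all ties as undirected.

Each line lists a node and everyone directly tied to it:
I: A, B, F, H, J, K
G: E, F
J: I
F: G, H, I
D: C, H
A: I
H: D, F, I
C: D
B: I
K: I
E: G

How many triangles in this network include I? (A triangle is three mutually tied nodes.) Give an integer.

1

I's neighbors: A, B, F, H, J, and K.
Neighbor pairs that are themselves tied: I–F–H. Each forms one triangle with I, for 1 in total.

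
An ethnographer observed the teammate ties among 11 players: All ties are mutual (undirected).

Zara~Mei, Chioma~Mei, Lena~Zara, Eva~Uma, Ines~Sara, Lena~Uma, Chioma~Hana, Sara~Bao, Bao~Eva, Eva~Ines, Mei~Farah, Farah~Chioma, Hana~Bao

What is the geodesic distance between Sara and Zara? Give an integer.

5

One shortest route is Sara – Bao – Hana – Chioma – Mei – Zara, which uses 5 edges, and at distance 4 from Sara we only reach {Farah, Lena, Mei}, which does not include Zara. So d(Sara,Zara) = 5.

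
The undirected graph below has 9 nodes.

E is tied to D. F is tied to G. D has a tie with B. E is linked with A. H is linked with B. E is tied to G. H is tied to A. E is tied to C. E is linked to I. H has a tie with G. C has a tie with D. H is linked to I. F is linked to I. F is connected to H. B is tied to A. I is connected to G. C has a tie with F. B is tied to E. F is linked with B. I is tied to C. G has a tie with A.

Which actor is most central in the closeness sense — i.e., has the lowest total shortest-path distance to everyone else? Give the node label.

E

Farness (sum of distances to all others) for each node — A:12, B:11, C:12, D:13, E:10, F:11, G:11, H:11, I:11.
The smallest farness is 10, for E, so E has the highest closeness.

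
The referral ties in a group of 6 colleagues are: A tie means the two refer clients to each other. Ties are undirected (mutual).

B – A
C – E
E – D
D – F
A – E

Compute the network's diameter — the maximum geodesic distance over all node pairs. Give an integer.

Eccentricity of each node (its greatest distance to any other): A:3, B:4, C:3, D:3, E:2, F:4.
The maximum eccentricity is 4, realized for instance by the pair B–F via B – A – E – D – F. So the diameter is 4.

4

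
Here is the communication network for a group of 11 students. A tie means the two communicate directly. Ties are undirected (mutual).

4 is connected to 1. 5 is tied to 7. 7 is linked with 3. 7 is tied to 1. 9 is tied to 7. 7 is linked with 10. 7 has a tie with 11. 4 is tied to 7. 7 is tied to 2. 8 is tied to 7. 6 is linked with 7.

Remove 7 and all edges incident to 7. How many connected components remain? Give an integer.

Without 7, the remaining ties split the others into: {8}; {10}; {9}; {1, 4}; {2}; {6}; {11}; {3}; {5}.
That's 9 separate components.

9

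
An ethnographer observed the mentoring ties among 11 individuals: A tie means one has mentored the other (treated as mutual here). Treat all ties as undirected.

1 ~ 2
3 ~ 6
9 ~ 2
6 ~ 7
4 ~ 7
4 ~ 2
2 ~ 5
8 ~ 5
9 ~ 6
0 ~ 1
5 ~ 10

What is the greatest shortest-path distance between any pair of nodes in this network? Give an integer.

5

Eccentricity of each node (its greatest distance to any other): 0:5, 1:4, 2:3, 3:5, 4:3, 5:4, 6:4, 7:4, 8:5, 9:3, 10:5.
The maximum eccentricity is 5, realized for instance by the pair 0–3 via 0 – 1 – 2 – 9 – 6 – 3. So the diameter is 5.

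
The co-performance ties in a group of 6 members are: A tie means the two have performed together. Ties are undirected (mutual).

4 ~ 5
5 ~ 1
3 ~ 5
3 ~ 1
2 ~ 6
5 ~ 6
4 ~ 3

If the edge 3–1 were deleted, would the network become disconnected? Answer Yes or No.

No

Even without that edge, 3 still reaches 1 via 3 – 5 – 1, so the network stays connected. Not a bridge.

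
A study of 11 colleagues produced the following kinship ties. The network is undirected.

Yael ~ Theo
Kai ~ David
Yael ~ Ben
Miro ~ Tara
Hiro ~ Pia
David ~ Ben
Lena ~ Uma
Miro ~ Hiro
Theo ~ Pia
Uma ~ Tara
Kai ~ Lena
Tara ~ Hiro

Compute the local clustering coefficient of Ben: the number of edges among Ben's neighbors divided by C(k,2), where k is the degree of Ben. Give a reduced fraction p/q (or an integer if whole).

0

Ben's neighbors: David and Yael (k = 2).
Possible neighbor pairs: C(2,2) = 1. Edges among them: none → e = 0.
Clustering(Ben) = 0/1.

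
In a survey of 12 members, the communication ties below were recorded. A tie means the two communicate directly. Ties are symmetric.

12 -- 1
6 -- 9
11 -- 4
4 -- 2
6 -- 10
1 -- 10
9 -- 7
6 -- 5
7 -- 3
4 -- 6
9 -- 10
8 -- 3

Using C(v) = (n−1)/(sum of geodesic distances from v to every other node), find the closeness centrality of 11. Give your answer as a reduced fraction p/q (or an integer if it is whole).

11/38

Distances from 11: 1:4, 2:2, 3:5, 4:1, 5:3, 6:2, 7:4, 8:6, 9:3, 10:3, 12:5. Sum = 38.
n = 12, so closeness = 11/38.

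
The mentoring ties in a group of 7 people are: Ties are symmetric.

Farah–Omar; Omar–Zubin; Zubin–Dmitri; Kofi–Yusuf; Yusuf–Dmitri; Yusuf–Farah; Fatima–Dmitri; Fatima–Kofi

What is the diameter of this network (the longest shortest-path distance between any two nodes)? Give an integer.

3

Eccentricity of each node (its greatest distance to any other): Dmitri:2, Farah:3, Fatima:3, Kofi:3, Omar:3, Yusuf:2, Zubin:3.
The maximum eccentricity is 3, realized for instance by the pair Zubin–Kofi via Zubin – Dmitri – Fatima – Kofi. So the diameter is 3.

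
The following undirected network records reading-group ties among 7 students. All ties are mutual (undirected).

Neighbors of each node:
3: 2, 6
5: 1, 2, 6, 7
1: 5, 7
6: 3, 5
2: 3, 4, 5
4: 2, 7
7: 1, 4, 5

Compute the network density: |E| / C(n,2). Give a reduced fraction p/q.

3/7

There are 9 edges and 7 nodes, so the maximum possible is C(7,2) = 21.
Density = 9/21 = 3/7.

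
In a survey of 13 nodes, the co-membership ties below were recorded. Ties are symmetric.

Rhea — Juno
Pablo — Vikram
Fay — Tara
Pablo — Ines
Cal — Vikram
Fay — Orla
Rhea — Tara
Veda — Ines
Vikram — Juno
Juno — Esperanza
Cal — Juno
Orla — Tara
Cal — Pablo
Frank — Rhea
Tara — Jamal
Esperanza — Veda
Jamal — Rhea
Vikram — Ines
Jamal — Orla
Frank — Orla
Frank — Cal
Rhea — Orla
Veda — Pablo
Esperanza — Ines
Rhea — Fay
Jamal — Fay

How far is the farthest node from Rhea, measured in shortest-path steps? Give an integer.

3

Distances from Rhea: Cal:2, Esperanza:2, Fay:1, Frank:1, Ines:3, Jamal:1, Juno:1, Orla:1, Pablo:3, Tara:1, Veda:3, Vikram:2.
The largest is 3 (to Ines, Veda, and Pablo), so the eccentricity of Rhea is 3.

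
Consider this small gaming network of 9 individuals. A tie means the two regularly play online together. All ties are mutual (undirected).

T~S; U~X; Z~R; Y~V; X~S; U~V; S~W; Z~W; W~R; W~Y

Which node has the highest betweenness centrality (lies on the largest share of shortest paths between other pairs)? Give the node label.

W

Unnormalized betweenness of each node: R:0, S:12, T:0, U:5/2, V:3, W:31/2, X:9/2, Y:11/2, Z:0.
W has the largest value, 31/2, making it the main broker — the node through which the most shortest paths run.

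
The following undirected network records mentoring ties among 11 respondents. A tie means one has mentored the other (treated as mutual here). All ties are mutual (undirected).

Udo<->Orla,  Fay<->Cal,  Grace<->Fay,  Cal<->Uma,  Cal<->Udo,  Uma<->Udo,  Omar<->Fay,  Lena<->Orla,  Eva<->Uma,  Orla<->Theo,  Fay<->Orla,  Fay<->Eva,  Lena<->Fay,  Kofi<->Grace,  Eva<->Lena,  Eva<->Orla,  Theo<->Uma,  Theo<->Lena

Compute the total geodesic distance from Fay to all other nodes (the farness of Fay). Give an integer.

14

Distances from Fay: Cal:1, Eva:1, Grace:1, Kofi:2, Lena:1, Omar:1, Orla:1, Theo:2, Udo:2, Uma:2.
Sum = 1 + 1 + 1 + 2 + 1 + 1 + 1 + 2 + 2 + 2 = 14.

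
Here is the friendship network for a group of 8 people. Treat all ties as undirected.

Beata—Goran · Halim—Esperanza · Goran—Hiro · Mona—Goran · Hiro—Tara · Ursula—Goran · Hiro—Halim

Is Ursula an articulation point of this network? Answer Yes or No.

Even without Ursula, every remaining node can still reach every other (the residual graph is connected), so Ursula is not a cut vertex.

No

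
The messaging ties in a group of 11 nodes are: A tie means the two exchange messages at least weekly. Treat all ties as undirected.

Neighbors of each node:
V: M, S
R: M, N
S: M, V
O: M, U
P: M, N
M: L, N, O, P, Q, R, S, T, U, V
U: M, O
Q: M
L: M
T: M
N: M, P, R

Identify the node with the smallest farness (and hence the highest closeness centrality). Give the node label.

Farness (sum of distances to all others) for each node — L:19, M:10, N:17, O:18, P:18, Q:19, R:18, S:18, T:19, U:18, V:18.
The smallest farness is 10, for M, so M has the highest closeness.

M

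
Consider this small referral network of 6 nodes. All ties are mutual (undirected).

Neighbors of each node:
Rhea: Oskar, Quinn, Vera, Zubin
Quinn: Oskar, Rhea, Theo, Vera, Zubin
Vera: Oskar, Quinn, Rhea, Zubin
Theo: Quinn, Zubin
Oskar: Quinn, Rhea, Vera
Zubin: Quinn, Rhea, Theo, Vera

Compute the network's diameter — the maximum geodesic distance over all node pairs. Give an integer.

Eccentricity of each node (its greatest distance to any other): Oskar:2, Quinn:1, Rhea:2, Theo:2, Vera:2, Zubin:2.
The maximum eccentricity is 2, realized for instance by the pair Zubin–Oskar via Zubin – Quinn – Oskar. So the diameter is 2.

2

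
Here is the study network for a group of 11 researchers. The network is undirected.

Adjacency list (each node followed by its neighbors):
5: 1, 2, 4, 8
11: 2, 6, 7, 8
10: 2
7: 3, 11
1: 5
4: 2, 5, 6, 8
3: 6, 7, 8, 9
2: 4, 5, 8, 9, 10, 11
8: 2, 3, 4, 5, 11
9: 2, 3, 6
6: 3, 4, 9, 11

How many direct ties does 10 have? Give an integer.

1

10 is directly tied to 2. That is 1 neighbor, so the degree of 10 is 1.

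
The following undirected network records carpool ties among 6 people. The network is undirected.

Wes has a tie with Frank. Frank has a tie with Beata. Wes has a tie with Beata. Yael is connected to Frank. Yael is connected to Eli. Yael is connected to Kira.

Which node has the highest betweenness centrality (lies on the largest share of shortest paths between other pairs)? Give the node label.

Unnormalized betweenness of each node: Beata:0, Eli:0, Frank:6, Kira:0, Wes:0, Yael:7.
Yael has the largest value, 7, making it the main broker — the node through which the most shortest paths run.

Yael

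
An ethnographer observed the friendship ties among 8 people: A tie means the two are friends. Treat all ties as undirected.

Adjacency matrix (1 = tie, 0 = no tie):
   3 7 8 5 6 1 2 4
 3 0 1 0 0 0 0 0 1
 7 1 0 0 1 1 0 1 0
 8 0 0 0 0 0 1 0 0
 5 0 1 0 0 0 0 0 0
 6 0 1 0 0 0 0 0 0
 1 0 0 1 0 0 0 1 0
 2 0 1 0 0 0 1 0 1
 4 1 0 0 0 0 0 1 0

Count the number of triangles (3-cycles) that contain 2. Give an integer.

0

2's neighbors are 1, 4, and 7, but none of them are tied to each other, so no triangle contains 2.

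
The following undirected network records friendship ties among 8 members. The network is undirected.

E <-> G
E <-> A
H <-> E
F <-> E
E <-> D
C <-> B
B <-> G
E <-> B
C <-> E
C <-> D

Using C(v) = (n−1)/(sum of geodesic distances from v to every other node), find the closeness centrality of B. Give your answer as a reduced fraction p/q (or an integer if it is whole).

7/11

Distances from B: A:2, C:1, D:2, E:1, F:2, G:1, H:2. Sum = 11.
n = 8, so closeness = 7/11.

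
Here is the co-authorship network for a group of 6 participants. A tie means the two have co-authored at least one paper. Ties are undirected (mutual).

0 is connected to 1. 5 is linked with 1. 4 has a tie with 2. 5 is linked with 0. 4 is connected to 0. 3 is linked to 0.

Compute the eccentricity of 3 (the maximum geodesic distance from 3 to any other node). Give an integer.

Distances from 3: 0:1, 1:2, 2:3, 4:2, 5:2.
The largest is 3 (to 2), so the eccentricity of 3 is 3.

3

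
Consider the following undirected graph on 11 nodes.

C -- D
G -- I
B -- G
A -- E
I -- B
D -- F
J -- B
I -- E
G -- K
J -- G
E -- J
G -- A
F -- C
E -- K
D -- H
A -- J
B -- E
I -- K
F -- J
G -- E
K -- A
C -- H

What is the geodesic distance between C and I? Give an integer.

One shortest route is C – F – J – B – I, which uses 4 edges, and at distance 3 from C we only reach {A, B, E, G}, which does not include I. So d(C,I) = 4.

4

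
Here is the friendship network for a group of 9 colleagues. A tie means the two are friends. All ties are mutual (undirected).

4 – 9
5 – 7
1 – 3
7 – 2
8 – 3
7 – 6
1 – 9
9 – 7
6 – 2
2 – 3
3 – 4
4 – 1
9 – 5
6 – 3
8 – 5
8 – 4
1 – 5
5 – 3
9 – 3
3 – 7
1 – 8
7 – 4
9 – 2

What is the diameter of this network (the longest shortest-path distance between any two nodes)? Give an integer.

2

Eccentricity of each node (its greatest distance to any other): 1:2, 2:2, 3:1, 4:2, 5:2, 6:2, 7:2, 8:2, 9:2.
The maximum eccentricity is 2, realized for instance by the pair 2–5 via 2 – 9 – 5. So the diameter is 2.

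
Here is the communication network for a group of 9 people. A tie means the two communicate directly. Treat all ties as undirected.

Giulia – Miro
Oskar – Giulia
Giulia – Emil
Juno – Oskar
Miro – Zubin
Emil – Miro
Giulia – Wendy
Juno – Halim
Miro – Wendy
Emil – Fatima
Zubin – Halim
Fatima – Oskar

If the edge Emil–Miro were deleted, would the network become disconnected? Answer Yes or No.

No

Even without that edge, Emil still reaches Miro via Emil – Giulia – Miro, so the network stays connected. Not a bridge.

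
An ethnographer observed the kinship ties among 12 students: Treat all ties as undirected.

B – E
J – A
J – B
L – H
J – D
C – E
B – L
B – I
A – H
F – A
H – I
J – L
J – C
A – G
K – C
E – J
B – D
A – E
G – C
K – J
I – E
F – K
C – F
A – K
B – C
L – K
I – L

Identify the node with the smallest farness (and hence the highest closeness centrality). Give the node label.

Farness (sum of distances to all others) for each node — A:16, B:16, C:17, D:23, E:17, F:21, G:23, H:21, I:20, J:15, K:17, L:18.
The smallest farness is 15, for J, so J has the highest closeness.

J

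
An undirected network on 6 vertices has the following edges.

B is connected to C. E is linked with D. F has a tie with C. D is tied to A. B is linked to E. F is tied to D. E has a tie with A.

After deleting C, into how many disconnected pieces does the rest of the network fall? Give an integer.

1

C's neighbors (B and F) remain reachable from one another through other ties, so the rest of the network stays in one piece.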